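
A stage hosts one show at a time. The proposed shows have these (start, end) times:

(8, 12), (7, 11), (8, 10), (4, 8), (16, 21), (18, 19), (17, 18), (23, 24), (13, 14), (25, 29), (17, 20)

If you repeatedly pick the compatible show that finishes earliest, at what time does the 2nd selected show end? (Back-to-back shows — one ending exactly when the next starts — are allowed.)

Greedy by earliest finish: after sorting by end time, pick each interval compatible with the last pick.
Sorted by end: (4,8)  (8,10)  (7,11)  (8,12)  (13,14)  (17,18)  (18,19)  (17,20)  (16,21)  (23,24)  (25,29)
take (4,8); take (8,10); skip (7,11); skip (8,12); take (13,14); take (17,18); take (18,19); skip (17,20); skip (16,21); take (23,24); take (25,29).
Selected: (4,8) (8,10) (13,14) (17,18) (18,19) (23,24) (25,29)

10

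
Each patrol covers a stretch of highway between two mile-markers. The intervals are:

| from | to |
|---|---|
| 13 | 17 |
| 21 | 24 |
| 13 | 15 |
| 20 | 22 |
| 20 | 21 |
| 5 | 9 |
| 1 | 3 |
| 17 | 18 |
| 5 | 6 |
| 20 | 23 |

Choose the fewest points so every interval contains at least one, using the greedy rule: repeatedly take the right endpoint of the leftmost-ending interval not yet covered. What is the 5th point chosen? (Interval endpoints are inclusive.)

Sort by right endpoint; whenever an interval is uncovered, place a point at its right end.
Sorted: [1,3] [5,6] [5,9] [13,15] [13,17] [17,18] [20,21] [20,22] [20,23] [21,24]
{[1,3]} hit by 3; {[5,6],[5,9]} hit by 6; {[13,15],[13,17]} hit by 15; {[17,18]} hit by 18; {[20,21],[20,22],[20,23],[21,24]} hit by 21.
Points: 3, 6, 15, 18, 21 (5 total).

21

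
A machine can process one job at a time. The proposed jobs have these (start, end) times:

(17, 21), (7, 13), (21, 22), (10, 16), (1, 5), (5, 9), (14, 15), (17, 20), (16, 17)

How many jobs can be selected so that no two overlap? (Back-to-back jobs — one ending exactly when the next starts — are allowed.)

6

Sort by end time and greedily take each interval whose start is ≥ the last chosen end.
By end time: (1,5), (5,9), (7,13), (14,15), (10,16), (16,17), (17,20), (17,21), (21,22).
Pick (1,5); next start ≥ 5 → (5,9); next start ≥ 9 → (14,15); next start ≥ 15 → (16,17); next start ≥ 17 → (17,20); next start ≥ 20 → (21,22).
Selected 6 jobs.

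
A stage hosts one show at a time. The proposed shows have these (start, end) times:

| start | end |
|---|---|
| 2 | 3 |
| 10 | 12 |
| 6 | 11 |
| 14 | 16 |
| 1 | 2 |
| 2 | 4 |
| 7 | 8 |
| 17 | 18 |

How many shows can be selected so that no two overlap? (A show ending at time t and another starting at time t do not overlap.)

Sort by end time and greedily take each interval whose start is ≥ the last chosen end.
Sorted by end: (1,2)  (2,3)  (2,4)  (7,8)  (6,11)  (10,12)  (14,16)  (17,18)
take (1,2); take (2,3); skip (2,4); take (7,8); take (10,12); take (14,16); take (17,18).
Selected 6 shows.

6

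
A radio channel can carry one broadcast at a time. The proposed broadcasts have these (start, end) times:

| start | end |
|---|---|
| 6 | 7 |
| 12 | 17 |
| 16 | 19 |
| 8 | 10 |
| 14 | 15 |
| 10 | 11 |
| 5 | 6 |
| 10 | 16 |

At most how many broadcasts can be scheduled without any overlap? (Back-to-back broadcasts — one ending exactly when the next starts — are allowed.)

Order by finish time; keep every interval that doesn't clash with the previous kept one.
Sorted by end: (5,6)  (6,7)  (8,10)  (10,11)  (14,15)  (10,16)  (12,17)  (16,19)
take (5,6); take (6,7); take (8,10); take (10,11); take (14,15); skip (10,16); take (16,19).
Selected 6 broadcasts.

6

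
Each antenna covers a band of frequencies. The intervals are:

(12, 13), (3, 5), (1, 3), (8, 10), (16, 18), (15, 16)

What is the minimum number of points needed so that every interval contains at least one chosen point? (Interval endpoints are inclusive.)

4

Process intervals by earliest right end; each time one isn't hit yet, stab at its right endpoint.
By right end: [1,3]  [3,5]  [8,10]  [12,13]  [15,16]  [16,18]
[1,3] uncovered → point at 3; [8,10] uncovered → point at 10; [12,13] uncovered → point at 13; [15,16] uncovered → point at 16.
Points: 3, 10, 13, 16 (4 total).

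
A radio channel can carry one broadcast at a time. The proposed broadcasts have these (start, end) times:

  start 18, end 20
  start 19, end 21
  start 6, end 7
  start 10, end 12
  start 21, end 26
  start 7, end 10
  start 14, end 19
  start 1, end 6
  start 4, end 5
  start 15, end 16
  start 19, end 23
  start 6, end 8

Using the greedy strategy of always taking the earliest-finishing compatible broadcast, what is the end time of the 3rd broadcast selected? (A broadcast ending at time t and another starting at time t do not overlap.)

Sort by end time and greedily take each interval whose start is ≥ the last chosen end.
Sorted by end: (4,5)  (1,6)  (6,7)  (6,8)  (7,10)  (10,12)  (15,16)  (14,19)  (18,20)  (19,21)  (19,23)  (21,26)
take (4,5); skip (1,6); take (6,7); take (7,10); take (10,12); take (15,16); take (18,20); skip (19,21); take (21,26).
Selected: (4,5) (6,7) (7,10) (10,12) (15,16) (18,20) (21,26)

10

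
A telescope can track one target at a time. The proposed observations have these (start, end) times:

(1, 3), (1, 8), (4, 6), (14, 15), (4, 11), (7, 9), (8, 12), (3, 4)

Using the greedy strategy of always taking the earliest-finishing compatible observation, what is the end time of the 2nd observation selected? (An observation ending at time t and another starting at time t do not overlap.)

Sorted by end: (1,3)  (3,4)  (4,6)  (1,8)  (7,9)  (4,11)  (8,12)  (14,15)
take (1,3); take (3,4); take (4,6); take (7,9); skip (8,12); take (14,15).
Selected: (1,3) (3,4) (4,6) (7,9) (14,15)

4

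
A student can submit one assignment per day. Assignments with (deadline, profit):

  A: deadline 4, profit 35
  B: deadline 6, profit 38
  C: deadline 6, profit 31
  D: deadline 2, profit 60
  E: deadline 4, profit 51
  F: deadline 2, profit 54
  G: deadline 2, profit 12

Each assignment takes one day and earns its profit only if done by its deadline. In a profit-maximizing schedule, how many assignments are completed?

6

By profit: D(d2,60), F(d2,54), E(d4,51), B(d6,38), A(d4,35), C(d6,31), G(d2,12)
D→slot 2; F→slot 1; E→slot 4; B→slot 6; A→slot 3; C→slot 5; G skipped.
6 of 7 scheduled.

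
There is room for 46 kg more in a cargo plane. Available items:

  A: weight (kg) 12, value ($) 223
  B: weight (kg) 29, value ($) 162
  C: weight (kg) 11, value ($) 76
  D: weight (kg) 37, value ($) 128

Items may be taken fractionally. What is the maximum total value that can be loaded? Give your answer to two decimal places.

427.48

Sort by value per unit weight and fill in that order.
Order: A (223/12=18.58) > C (76/11=6.91) > B (162/29=5.59) > D (128/37=3.46)
Fill: take A (12 @ 223) → take C (11 @ 76) → take 23/29 of B → 128.48; 46/46 used.
Total value = 427.48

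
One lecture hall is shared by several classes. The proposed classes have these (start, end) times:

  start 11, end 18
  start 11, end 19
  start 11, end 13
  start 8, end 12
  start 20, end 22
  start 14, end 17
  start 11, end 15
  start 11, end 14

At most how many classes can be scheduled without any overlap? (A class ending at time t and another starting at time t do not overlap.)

3

Order by finish time; keep every interval that doesn't clash with the previous kept one.
By end time: (8,12), (11,13), (11,14), (11,15), (14,17), (11,18), (11,19), (20,22).
Pick (8,12); next start ≥ 12 → (14,17); next start ≥ 17 → (20,22).
Selected 3 classes.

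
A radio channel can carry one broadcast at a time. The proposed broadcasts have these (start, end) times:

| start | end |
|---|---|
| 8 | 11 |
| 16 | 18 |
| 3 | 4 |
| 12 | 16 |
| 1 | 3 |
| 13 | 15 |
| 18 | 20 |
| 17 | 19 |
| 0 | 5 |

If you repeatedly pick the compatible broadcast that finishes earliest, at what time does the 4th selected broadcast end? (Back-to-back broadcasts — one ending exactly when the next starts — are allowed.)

15

Order by finish time; keep every interval that doesn't clash with the previous kept one.
Sorted by end: (1,3)  (3,4)  (0,5)  (8,11)  (13,15)  (12,16)  (16,18)  (17,19)  (18,20)
take (1,3); take (3,4); skip (0,5); take (8,11); take (13,15); take (16,18); take (18,20).
Selected: (1,3) (3,4) (8,11) (13,15) (16,18) (18,20)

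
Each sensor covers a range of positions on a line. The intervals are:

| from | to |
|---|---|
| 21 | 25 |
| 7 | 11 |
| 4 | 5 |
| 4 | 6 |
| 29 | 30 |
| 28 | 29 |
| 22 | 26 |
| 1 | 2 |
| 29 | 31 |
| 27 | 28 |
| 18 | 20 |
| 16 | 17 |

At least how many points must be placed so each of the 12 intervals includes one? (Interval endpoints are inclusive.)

Process intervals by earliest right end; each time one isn't hit yet, stab at its right endpoint.
Sorted: [1,2] [4,5] [4,6] [7,11] [16,17] [18,20] [21,25] [22,26] [27,28] [28,29] [29,30] [29,31]
{[1,2]} hit by 2; {[4,5],[4,6]} hit by 5; {[7,11]} hit by 11; {[16,17]} hit by 17; {[18,20]} hit by 20; {[21,25],[22,26]} hit by 25; {[27,28],[28,29]} hit by 28; {[29,30],[29,31]} hit by 30.
Points: 2, 5, 11, 17, 20, 25, 28, 30 (8 total).

8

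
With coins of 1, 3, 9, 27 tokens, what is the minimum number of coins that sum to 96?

96 − 3×27→15 − 1×9→6 − 2×3→0
Total coins = 3 + 1 + 2 = 6

6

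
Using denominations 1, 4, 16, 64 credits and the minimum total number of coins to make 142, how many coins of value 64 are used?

Use the largest denomination that fits, subtract, and repeat.
142 − 2×64→14 − 3×4→2 − 2×1→0
Count of 64: 2

2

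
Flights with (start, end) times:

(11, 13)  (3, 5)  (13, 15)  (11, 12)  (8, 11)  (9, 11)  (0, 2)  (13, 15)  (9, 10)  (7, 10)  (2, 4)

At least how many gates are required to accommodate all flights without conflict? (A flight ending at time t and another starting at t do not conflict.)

Count concurrent intervals with a sweep; the peak is the room count.
Events (time:±→running): 0:+→1 2:-→0 2:+→1 3:+→2 4:-→1 5:-→0 7:+→1 8:+→2 9:+→3 9:+→4 … peak 4.

4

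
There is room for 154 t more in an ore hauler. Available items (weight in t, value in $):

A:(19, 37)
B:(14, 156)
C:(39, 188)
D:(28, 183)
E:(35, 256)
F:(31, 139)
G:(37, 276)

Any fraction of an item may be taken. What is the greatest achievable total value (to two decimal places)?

Order: B (156/14=11.14) > G (276/37=7.46) > E (256/35=7.31) > D (183/28=6.54) > C (188/39=4.82) > F (139/31=4.48) > A (37/19=1.95)
Fill: take B (14 @ 156) → take G (37 @ 276) → take E (35 @ 256) → take D (28 @ 183) → take C (39 @ 188) → take 1/31 of F → 4.48; 154/154 used.
Total value = 1063.48

1063.48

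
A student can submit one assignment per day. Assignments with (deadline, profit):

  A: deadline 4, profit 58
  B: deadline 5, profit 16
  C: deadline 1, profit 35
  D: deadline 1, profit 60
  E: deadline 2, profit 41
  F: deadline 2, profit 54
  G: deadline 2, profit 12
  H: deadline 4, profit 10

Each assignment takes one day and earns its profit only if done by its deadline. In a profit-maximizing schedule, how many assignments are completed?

5

Sort by profit descending; place each in the latest free slot ≤ its deadline.
Profit order: D=60 A=58 F=54 E=41 C=35 B=16 G=12 H=10
Assign: D→slot 1, A→slot 4, F→slot 2, E skipped, C skipped, B→slot 5, G skipped, H→slot 3.
Slots: [1:D] [2:F] [3:H] [4:A] [5:B]
5 of 8 scheduled.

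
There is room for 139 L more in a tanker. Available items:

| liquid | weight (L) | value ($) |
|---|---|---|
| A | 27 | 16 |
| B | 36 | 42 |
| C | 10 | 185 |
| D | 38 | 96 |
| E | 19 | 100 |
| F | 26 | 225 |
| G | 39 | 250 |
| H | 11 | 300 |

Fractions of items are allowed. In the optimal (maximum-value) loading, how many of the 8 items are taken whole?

5

Sort by value per unit weight and fill in that order.
Ratios (sorted): H 27.27, C 18.50, F 8.65, G 6.41, E 5.26, D 2.53, B 1.17, A 0.59
take H (11 @ 300); take C (10 @ 185); take F (26 @ 225); take G (39 @ 250); take E (19 @ 100); take 34/38 of D → 85.89. Capacity used 139/139.
5 item(s) taken whole; one partial (take 34/38 of D).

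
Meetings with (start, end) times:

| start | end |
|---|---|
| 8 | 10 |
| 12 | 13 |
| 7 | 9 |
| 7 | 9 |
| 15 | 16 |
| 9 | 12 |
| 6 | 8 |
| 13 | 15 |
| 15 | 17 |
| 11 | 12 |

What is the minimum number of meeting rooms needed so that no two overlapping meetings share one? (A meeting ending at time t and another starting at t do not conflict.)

Count concurrent intervals with a sweep; the peak is the room count.
Events (time:±→running): 6:+→1 7:+→2 7:+→3 … peak 3.

3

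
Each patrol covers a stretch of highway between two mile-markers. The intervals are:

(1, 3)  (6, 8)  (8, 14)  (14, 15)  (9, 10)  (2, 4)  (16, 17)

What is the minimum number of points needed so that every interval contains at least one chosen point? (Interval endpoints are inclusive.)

5

Process intervals by earliest right end; each time one isn't hit yet, stab at its right endpoint.
By right end: [1,3]  [2,4]  [6,8]  [9,10]  [8,14]  [14,15]  [16,17]
[1,3] uncovered → point at 3; [6,8] uncovered → point at 8; [9,10] uncovered → point at 10; [14,15] uncovered → point at 15; [16,17] uncovered → point at 17.
Points: 3, 8, 10, 15, 17 (5 total).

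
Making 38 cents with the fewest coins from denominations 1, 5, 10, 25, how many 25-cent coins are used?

Greedy: take as many of the largest coin as possible, then repeat with the remainder.
38 − 1×25→13 − 1×10→3 − 3×1→0
Count of 25: 1

1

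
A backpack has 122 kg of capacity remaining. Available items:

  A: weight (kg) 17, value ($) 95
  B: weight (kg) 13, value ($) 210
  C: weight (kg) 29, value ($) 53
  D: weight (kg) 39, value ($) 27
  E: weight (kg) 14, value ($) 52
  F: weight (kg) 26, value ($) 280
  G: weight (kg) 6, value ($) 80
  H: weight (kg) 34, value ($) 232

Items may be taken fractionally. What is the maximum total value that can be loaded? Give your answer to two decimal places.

970.93

Greedy by value/weight ratio, highest first.
Ratios (sorted): B 16.15, G 13.33, F 10.77, H 6.82, A 5.59, E 3.71, C 1.83, D 0.69
take B (13 @ 210); take G (6 @ 80); take F (26 @ 280); take H (34 @ 232); take A (17 @ 95); take E (14 @ 52); take 12/29 of C → 21.93. Capacity used 122/122.
Total value = 970.93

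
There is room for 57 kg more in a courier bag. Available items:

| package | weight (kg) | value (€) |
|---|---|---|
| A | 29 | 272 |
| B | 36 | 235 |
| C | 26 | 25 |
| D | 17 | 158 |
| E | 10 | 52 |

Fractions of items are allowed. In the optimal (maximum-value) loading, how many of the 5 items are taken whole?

Ratios (sorted): A 9.38, D 9.29, B 6.53, E 5.20, C 0.96
take A (29 @ 272); take D (17 @ 158); take 11/36 of B → 71.81. Capacity used 57/57.
2 item(s) taken whole; one partial (take 11/36 of B).

2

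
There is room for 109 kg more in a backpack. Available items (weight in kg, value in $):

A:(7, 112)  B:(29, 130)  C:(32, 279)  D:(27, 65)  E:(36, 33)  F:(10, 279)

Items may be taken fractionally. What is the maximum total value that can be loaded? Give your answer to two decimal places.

868.67

Greedy by value/weight ratio, highest first.
Ratios (sorted): F 27.90, A 16.00, C 8.72, B 4.48, D 2.41, E 0.92
take F (10 @ 279); take A (7 @ 112); take C (32 @ 279); take B (29 @ 130); take D (27 @ 65); take 4/36 of E → 3.67. Capacity used 109/109.
Total value = 868.67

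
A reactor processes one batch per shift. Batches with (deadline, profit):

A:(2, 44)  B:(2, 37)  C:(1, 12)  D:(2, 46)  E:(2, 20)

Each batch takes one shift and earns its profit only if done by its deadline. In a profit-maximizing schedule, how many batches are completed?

Sort by profit descending; place each in the latest free slot ≤ its deadline.
By profit: D(d2,46), A(d2,44), B(d2,37), E(d2,20), C(d1,12)
D→slot 2; A→slot 1; B skipped; E skipped; C skipped.
2 of 5 scheduled.

2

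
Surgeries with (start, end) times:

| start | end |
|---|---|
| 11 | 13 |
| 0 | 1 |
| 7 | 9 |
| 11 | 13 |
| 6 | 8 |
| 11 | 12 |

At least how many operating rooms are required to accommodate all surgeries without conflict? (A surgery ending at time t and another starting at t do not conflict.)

Count concurrent intervals with a sweep; the peak is the room count.
Events (time:±→running): 0:+→1 1:-→0 6:+→1 7:+→2 8:-→1 9:-→0 11:+→1 11:+→2 11:+→3 … peak 3.

3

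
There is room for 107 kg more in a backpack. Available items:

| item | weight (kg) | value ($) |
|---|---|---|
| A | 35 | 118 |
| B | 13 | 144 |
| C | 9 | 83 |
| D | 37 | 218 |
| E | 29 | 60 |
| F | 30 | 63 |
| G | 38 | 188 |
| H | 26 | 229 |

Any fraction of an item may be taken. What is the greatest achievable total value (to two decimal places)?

Greedy by value/weight ratio, highest first.
Order: B (144/13=11.08) > C (83/9=9.22) > H (229/26=8.81) > D (218/37=5.89) > G (188/38=4.95) > A (118/35=3.37) > F (63/30=2.10) > E (60/29=2.07)
Fill: take B (13 @ 144) → take C (9 @ 83) → take H (26 @ 229) → take D (37 @ 218) → take 22/38 of G → 108.84; 107/107 used.
Total value = 782.84

782.84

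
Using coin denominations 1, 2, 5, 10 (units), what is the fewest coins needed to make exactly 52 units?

Use the largest denomination that fits, subtract, and repeat.
52 − 5×10→2 − 1×2→0
Total coins = 5 + 1 = 6

6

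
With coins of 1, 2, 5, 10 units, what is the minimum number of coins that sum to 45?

5

Use the largest denomination that fits, subtract, and repeat.
45 = 4×10 + 1×5
Total coins = 4 + 1 = 5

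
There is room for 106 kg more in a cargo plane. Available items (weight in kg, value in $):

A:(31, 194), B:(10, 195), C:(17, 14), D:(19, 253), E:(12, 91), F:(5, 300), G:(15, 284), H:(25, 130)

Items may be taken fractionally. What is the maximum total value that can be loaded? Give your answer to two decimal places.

Sort by value per unit weight and fill in that order.
Ratios (sorted): F 60.00, B 19.50, G 18.93, D 13.32, E 7.58, A 6.26, H 5.20, C 0.82
take F (5 @ 300); take B (10 @ 195); take G (15 @ 284); take D (19 @ 253); take E (12 @ 91); take A (31 @ 194); take 14/25 of H → 72.80. Capacity used 106/106.
Total value = 1389.80

1389.80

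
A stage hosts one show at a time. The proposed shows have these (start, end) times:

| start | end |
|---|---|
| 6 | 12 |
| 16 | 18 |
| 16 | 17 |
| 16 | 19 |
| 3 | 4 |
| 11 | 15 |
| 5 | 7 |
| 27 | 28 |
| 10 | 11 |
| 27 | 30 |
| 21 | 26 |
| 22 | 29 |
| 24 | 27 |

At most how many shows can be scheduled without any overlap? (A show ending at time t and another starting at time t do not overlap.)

Order by finish time; keep every interval that doesn't clash with the previous kept one.
By end time: (3,4), (5,7), (10,11), (6,12), (11,15), (16,17), (16,18), (16,19), (21,26), (24,27), (27,28), (22,29), (27,30).
Pick (3,4); next start ≥ 4 → (5,7); next start ≥ 7 → (10,11); next start ≥ 11 → (11,15); next start ≥ 15 → (16,17); next start ≥ 17 → (21,26); next start ≥ 26 → (27,28).
Selected 7 shows.

7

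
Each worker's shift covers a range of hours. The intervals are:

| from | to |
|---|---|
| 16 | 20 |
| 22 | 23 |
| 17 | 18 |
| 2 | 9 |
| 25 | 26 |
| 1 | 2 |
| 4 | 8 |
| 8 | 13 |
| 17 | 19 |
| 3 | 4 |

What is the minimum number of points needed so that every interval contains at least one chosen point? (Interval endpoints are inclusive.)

Sort by right endpoint; whenever an interval is uncovered, place a point at its right end.
By right end: [1,2]  [3,4]  [4,8]  [2,9]  [8,13]  [17,18]  [17,19]  [16,20]  [22,23]  [25,26]
[1,2] uncovered → point at 2; [3,4] uncovered → point at 4; [8,13] uncovered → point at 13; [17,18] uncovered → point at 18; [22,23] uncovered → point at 23; [25,26] uncovered → point at 26.
Points: 2, 4, 13, 18, 23, 26 (6 total).

6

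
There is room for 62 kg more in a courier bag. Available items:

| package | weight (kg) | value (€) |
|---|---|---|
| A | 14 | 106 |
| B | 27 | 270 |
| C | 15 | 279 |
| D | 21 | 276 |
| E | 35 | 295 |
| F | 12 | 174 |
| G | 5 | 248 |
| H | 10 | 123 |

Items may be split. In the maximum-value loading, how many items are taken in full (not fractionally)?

4

Order: G (248/5=49.60) > C (279/15=18.60) > F (174/12=14.50) > D (276/21=13.14) > H (123/10=12.30) > B (270/27=10.00) > E (295/35=8.43) > A (106/14=7.57)
Fill: take G (5 @ 248) → take C (15 @ 279) → take F (12 @ 174) → take D (21 @ 276) → take 9/10 of H → 110.70; 62/62 used.
4 item(s) taken whole; one partial (take 9/10 of H).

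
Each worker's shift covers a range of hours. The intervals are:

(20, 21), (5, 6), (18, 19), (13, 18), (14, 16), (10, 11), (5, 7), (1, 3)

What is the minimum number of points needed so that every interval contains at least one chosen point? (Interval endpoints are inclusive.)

6

Process intervals by earliest right end; each time one isn't hit yet, stab at its right endpoint.
Sorted: [1,3] [5,6] [5,7] [10,11] [14,16] [13,18] [18,19] [20,21]
{[1,3]} hit by 3; {[5,6],[5,7]} hit by 6; {[10,11]} hit by 11; {[14,16],[13,18]} hit by 16; {[18,19]} hit by 19; {[20,21]} hit by 21.
Points: 3, 6, 11, 16, 19, 21 (6 total).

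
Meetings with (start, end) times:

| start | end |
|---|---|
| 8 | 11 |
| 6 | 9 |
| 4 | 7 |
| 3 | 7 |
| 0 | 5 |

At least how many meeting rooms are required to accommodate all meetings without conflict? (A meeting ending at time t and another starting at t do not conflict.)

Events (time:±→running): 0:+→1 3:+→2 4:+→3 … peak 3.

3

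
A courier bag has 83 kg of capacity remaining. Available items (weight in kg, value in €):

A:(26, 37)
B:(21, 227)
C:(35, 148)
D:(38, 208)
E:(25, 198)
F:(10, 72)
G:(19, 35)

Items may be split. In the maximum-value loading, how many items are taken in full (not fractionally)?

Sort by value per unit weight and fill in that order.
Order: B (227/21=10.81) > E (198/25=7.92) > F (72/10=7.20) > D (208/38=5.47) > C (148/35=4.23) > G (35/19=1.84) > A (37/26=1.42)
Fill: take B (21 @ 227) → take E (25 @ 198) → take F (10 @ 72) → take 27/38 of D → 147.79; 83/83 used.
3 item(s) taken whole; one partial (take 27/38 of D).

3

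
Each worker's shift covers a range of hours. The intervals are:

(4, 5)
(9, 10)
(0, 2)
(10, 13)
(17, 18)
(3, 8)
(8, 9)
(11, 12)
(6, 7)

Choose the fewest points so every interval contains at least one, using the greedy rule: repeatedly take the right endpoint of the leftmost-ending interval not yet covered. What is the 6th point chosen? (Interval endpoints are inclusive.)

18

Process intervals by earliest right end; each time one isn't hit yet, stab at its right endpoint.
By right end: [0,2]  [4,5]  [6,7]  [3,8]  [8,9]  [9,10]  [11,12]  [10,13]  [17,18]
[0,2] uncovered → point at 2; [4,5] uncovered → point at 5; [6,7] uncovered → point at 7; [8,9] uncovered → point at 9; [11,12] uncovered → point at 12; [17,18] uncovered → point at 18.
Points: 2, 5, 7, 9, 12, 18 (6 total).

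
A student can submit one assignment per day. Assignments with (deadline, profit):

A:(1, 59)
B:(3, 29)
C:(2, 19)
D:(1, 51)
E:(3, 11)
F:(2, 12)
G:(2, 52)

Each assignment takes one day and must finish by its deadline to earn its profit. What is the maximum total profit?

Take jobs in profit order; each goes to the latest open slot no later than its deadline.
By profit: A(d1,59), G(d2,52), D(d1,51), B(d3,29), C(d2,19), F(d2,12), E(d3,11)
A→slot 1; G→slot 2; D skipped; B→slot 3; C skipped; F skipped; E skipped.
Profit = 59 + 52 + 29 = 140

140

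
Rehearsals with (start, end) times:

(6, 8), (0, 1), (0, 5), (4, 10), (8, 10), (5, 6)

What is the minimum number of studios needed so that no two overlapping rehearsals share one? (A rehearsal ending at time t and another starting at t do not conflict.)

The answer is the maximum number of intervals overlapping at any instant.
Events (time:±→running): 0:+→1 0:+→2 … peak 2.

2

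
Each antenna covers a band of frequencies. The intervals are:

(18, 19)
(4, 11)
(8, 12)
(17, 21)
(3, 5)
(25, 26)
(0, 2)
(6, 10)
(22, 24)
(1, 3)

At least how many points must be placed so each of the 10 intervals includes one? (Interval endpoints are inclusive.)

Process intervals by earliest right end; each time one isn't hit yet, stab at its right endpoint.
By right end: [0,2]  [1,3]  [3,5]  [6,10]  [4,11]  [8,12]  [18,19]  [17,21]  [22,24]  [25,26]
[0,2] uncovered → point at 2; [3,5] uncovered → point at 5; [6,10] uncovered → point at 10; [18,19] uncovered → point at 19; [22,24] uncovered → point at 24; [25,26] uncovered → point at 26.
Points: 2, 5, 10, 19, 24, 26 (6 total).

6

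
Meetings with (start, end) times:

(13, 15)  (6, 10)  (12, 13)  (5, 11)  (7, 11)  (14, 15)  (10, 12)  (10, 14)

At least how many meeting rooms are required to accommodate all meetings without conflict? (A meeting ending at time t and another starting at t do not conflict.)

Events (time:±→running): 5:+→1 6:+→2 7:+→3 10:-→2 10:+→3 10:+→4 … peak 4.

4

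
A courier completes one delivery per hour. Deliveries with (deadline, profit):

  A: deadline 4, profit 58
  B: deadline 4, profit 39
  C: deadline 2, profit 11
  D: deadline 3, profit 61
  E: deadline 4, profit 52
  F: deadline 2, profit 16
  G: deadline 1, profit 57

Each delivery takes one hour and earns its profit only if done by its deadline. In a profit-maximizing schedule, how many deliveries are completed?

4

Sort by profit descending; place each in the latest free slot ≤ its deadline.
By profit: D(d3,61), A(d4,58), G(d1,57), E(d4,52), B(d4,39), F(d2,16), C(d2,11)
D→slot 3; A→slot 4; G→slot 1; E→slot 2; B skipped; F skipped; C skipped.
4 of 7 scheduled.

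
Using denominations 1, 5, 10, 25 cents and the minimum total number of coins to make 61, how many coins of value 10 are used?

1

Use the largest denomination that fits, subtract, and repeat.
61 = 2×25 + 1×10 + 1×1
Count of 10: 1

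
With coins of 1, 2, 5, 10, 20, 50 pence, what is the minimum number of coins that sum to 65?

65 = 1×50 + 1×10 + 1×5
Total coins = 1 + 1 + 1 = 3

3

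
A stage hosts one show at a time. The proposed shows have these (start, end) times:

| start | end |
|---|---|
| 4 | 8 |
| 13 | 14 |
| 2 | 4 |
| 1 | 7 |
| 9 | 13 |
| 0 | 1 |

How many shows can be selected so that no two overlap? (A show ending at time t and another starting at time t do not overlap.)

5

By end time: (0,1), (2,4), (1,7), (4,8), (9,13), (13,14).
Pick (0,1); next start ≥ 1 → (2,4); next start ≥ 4 → (4,8); next start ≥ 8 → (9,13); next start ≥ 13 → (13,14).
Selected 5 shows.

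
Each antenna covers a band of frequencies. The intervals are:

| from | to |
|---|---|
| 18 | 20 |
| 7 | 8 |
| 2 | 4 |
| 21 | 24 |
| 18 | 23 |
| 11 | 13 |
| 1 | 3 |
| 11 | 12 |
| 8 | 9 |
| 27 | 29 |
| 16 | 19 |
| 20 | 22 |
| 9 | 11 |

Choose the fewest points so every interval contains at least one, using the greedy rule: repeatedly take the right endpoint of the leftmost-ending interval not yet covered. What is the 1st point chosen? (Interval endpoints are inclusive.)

3

By right end: [1,3]  [2,4]  [7,8]  [8,9]  [9,11]  [11,12]  [11,13]  [16,19]  [18,20]  [20,22]  [18,23]  [21,24]  [27,29]
[1,3] uncovered → point at 3; [7,8] uncovered → point at 8; [9,11] uncovered → point at 11; [16,19] uncovered → point at 19; [20,22] uncovered → point at 22; [27,29] uncovered → point at 29.
Points: 3, 8, 11, 19, 22, 29 (6 total).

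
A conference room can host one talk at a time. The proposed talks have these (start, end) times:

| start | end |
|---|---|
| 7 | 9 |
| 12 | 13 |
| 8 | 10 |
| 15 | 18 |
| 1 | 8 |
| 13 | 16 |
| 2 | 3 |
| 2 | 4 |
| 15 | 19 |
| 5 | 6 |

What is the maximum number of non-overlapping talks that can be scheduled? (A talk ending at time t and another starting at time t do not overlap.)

Greedy by earliest finish: after sorting by end time, pick each interval compatible with the last pick.
By end time: (2,3), (2,4), (5,6), (1,8), (7,9), (8,10), (12,13), (13,16), (15,18), (15,19).
Pick (2,3); next start ≥ 3 → (5,6); next start ≥ 6 → (7,9); next start ≥ 9 → (12,13); next start ≥ 13 → (13,16).
Selected 5 talks.

5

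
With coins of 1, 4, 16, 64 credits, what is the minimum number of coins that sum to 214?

214 = 3×64 + 1×16 + 1×4 + 2×1
Total coins = 3 + 1 + 1 + 2 = 7

7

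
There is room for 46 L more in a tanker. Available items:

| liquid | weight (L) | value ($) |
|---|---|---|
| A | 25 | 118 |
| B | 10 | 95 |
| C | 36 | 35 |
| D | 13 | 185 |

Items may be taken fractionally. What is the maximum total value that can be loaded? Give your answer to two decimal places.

388.56

Ratios (sorted): D 14.23, B 9.50, A 4.72, C 0.97
take D (13 @ 185); take B (10 @ 95); take 23/25 of A → 108.56. Capacity used 46/46.
Total value = 388.56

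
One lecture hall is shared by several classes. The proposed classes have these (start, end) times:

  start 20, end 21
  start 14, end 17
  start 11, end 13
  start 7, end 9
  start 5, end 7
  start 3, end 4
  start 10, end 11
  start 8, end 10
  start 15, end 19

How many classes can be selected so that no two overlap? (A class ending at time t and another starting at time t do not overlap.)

Sorted by end: (3,4)  (5,7)  (7,9)  (8,10)  (10,11)  (11,13)  (14,17)  (15,19)  (20,21)
take (3,4); take (5,7); take (7,9); take (10,11); take (11,13); take (14,17); take (20,21).
Selected 7 classes.

7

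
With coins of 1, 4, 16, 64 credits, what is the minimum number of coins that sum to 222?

222 − 3×64→30 − 1×16→14 − 3×4→2 − 2×1→0
Total coins = 3 + 1 + 3 + 2 = 9

9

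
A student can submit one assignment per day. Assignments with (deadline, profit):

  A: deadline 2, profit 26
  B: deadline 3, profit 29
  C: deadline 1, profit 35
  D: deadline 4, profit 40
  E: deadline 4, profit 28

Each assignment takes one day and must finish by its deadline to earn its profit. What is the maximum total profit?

132

Sort by profit descending; place each in the latest free slot ≤ its deadline.
By profit: D(d4,40), C(d1,35), B(d3,29), E(d4,28), A(d2,26)
D→slot 4; C→slot 1; B→slot 3; E→slot 2; A skipped.
Profit = 35 + 28 + 29 + 40 = 132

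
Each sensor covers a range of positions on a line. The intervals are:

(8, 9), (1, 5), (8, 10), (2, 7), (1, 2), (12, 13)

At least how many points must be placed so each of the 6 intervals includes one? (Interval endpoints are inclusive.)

Process intervals by earliest right end; each time one isn't hit yet, stab at its right endpoint.
By right end: [1,2]  [1,5]  [2,7]  [8,9]  [8,10]  [12,13]
[1,2] uncovered → point at 2; [8,9] uncovered → point at 9; [12,13] uncovered → point at 13.
Points: 2, 9, 13 (3 total).

3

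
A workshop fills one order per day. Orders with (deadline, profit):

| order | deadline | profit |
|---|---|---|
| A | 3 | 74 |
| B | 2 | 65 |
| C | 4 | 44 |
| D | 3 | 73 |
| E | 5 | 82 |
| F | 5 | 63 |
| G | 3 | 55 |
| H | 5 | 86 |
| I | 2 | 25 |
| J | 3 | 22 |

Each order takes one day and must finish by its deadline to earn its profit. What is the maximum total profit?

Sort by profit descending; place each in the latest free slot ≤ its deadline.
By profit: H(d5,86), E(d5,82), A(d3,74), D(d3,73), B(d2,65), F(d5,63), G(d3,55), C(d4,44), I(d2,25), J(d3,22)
H→slot 5; E→slot 4; A→slot 3; D→slot 2; B→slot 1; F skipped; G skipped; C skipped; I skipped; J skipped.
Profit = 65 + 73 + 74 + 82 + 86 = 380

380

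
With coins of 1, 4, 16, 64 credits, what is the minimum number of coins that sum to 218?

218 − 3×64→26 − 1×16→10 − 2×4→2 − 2×1→0
Total coins = 3 + 1 + 2 + 2 = 8

8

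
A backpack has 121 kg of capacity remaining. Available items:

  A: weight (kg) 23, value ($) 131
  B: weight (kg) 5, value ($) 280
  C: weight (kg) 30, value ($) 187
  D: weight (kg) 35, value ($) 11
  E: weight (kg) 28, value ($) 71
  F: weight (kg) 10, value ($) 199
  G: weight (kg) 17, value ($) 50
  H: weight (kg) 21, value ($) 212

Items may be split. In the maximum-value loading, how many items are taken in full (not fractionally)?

Ratios (sorted): B 56.00, F 19.90, H 10.10, C 6.23, A 5.70, G 2.94, E 2.54, D 0.31
take B (5 @ 280); take F (10 @ 199); take H (21 @ 212); take C (30 @ 187); take A (23 @ 131); take G (17 @ 50); take 15/28 of E → 38.04. Capacity used 121/121.
6 item(s) taken whole; one partial (take 15/28 of E).

6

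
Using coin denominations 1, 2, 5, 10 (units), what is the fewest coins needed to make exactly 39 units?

Greedy: take as many of the largest coin as possible, then repeat with the remainder.
39 − 3×10→9 − 1×5→4 − 2×2→0
Total coins = 3 + 1 + 2 = 6

6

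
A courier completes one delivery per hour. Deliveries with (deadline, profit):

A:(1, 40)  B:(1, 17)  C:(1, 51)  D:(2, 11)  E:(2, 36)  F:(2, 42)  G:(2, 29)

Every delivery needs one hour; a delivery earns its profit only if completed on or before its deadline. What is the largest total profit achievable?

Sort by profit descending; place each in the latest free slot ≤ its deadline.
Profit order: C=51 F=42 A=40 E=36 G=29 B=17 D=11
Assign: C→slot 1, F→slot 2, A skipped, E skipped, G skipped, B skipped, D skipped.
Slots: [1:C] [2:F]
Profit = 51 + 42 = 93

93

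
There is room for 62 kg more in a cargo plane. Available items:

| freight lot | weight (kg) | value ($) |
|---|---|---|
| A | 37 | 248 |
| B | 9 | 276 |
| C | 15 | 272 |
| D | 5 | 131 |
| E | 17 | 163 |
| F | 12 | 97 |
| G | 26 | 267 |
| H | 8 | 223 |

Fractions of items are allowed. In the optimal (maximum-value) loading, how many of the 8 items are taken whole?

4

Sort by value per unit weight and fill in that order.
Order: B (276/9=30.67) > H (223/8=27.88) > D (131/5=26.20) > C (272/15=18.13) > G (267/26=10.27) > E (163/17=9.59) > F (97/12=8.08) > A (248/37=6.70)
Fill: take B (9 @ 276) → take H (8 @ 223) → take D (5 @ 131) → take C (15 @ 272) → take 25/26 of G → 256.73; 62/62 used.
4 item(s) taken whole; one partial (take 25/26 of G).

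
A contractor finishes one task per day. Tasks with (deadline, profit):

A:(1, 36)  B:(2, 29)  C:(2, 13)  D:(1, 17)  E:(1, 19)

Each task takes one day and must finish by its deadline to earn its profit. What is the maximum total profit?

By profit: A(d1,36), B(d2,29), E(d1,19), D(d1,17), C(d2,13)
A→slot 1; B→slot 2; E skipped; D skipped; C skipped.
Profit = 36 + 29 = 65

65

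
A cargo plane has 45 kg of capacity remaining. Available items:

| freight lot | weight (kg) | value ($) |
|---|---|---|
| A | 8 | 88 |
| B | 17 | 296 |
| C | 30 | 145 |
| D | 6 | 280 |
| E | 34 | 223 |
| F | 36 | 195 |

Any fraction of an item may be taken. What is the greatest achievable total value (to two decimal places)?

755.82

Ratios (sorted): D 46.67, B 17.41, A 11.00, E 6.56, F 5.42, C 4.83
take D (6 @ 280); take B (17 @ 296); take A (8 @ 88); take 14/34 of E → 91.82. Capacity used 45/45.
Total value = 755.82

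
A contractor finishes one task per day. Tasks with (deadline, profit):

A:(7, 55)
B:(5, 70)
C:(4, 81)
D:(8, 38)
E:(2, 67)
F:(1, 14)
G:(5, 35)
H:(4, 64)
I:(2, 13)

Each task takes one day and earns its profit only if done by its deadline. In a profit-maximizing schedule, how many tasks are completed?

Sort by profit descending; place each in the latest free slot ≤ its deadline.
By profit: C(d4,81), B(d5,70), E(d2,67), H(d4,64), A(d7,55), D(d8,38), G(d5,35), F(d1,14), I(d2,13)
C→slot 4; B→slot 5; E→slot 2; H→slot 3; A→slot 7; D→slot 8; G→slot 1; F skipped; I skipped.
7 of 9 scheduled.

7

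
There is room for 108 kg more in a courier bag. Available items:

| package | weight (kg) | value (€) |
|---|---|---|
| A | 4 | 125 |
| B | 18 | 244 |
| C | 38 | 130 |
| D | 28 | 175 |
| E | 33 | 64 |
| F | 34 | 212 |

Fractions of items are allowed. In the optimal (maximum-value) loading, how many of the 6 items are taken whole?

Greedy by value/weight ratio, highest first.
Order: A (125/4=31.25) > B (244/18=13.56) > D (175/28=6.25) > F (212/34=6.24) > C (130/38=3.42) > E (64/33=1.94)
Fill: take A (4 @ 125) → take B (18 @ 244) → take D (28 @ 175) → take F (34 @ 212) → take 24/38 of C → 82.11; 108/108 used.
4 item(s) taken whole; one partial (take 24/38 of C).

4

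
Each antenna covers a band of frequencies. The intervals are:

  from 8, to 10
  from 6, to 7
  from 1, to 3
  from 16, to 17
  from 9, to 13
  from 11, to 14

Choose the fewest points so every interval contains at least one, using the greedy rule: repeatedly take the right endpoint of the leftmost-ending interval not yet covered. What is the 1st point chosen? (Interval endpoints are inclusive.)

Sorted: [1,3] [6,7] [8,10] [9,13] [11,14] [16,17]
{[1,3]} hit by 3; {[6,7]} hit by 7; {[8,10],[9,13]} hit by 10; {[11,14]} hit by 14; {[16,17]} hit by 17.
Points: 3, 7, 10, 14, 17 (5 total).

3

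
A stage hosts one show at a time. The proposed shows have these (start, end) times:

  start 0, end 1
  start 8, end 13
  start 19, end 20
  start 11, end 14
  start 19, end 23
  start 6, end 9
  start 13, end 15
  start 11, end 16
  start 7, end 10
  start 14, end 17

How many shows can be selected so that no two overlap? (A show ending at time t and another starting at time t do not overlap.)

Order by finish time; keep every interval that doesn't clash with the previous kept one.
Sorted by end: (0,1)  (6,9)  (7,10)  (8,13)  (11,14)  (13,15)  (11,16)  (14,17)  (19,20)  (19,23)
take (0,1); take (6,9); skip (8,13); take (11,14); skip (11,16); take (14,17); take (19,20).
Selected 5 shows.

5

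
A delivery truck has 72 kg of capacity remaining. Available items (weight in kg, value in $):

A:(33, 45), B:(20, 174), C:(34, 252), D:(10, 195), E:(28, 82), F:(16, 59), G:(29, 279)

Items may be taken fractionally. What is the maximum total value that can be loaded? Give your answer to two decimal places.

Ratios (sorted): D 19.50, G 9.62, B 8.70, C 7.41, F 3.69, E 2.93, A 1.36
take D (10 @ 195); take G (29 @ 279); take B (20 @ 174); take 13/34 of C → 96.35. Capacity used 72/72.
Total value = 744.35

744.35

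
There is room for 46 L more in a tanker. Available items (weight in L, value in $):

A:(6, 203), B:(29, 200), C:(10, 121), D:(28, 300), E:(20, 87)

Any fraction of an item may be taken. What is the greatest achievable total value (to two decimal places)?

Sort by value per unit weight and fill in that order.
Order: A (203/6=33.83) > C (121/10=12.10) > D (300/28=10.71) > B (200/29=6.90) > E (87/20=4.35)
Fill: take A (6 @ 203) → take C (10 @ 121) → take D (28 @ 300) → take 2/29 of B → 13.79; 46/46 used.
Total value = 637.79

637.79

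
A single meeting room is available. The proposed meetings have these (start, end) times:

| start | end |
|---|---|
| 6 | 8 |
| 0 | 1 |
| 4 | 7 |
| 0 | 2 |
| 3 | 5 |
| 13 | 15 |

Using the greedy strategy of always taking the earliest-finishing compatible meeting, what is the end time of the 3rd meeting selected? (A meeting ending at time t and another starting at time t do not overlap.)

Greedy by earliest finish: after sorting by end time, pick each interval compatible with the last pick.
By end time: (0,1), (0,2), (3,5), (4,7), (6,8), (13,15).
Pick (0,1); next start ≥ 1 → (3,5); next start ≥ 5 → (6,8); next start ≥ 8 → (13,15).
Selected: (0,1) (3,5) (6,8) (13,15)

8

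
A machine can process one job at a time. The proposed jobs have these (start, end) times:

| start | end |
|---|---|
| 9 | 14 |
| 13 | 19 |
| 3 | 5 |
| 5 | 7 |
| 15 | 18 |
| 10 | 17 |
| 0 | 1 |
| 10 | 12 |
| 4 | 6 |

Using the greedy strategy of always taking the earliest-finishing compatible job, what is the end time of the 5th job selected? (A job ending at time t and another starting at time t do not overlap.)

18

Sort by end time and greedily take each interval whose start is ≥ the last chosen end.
By end time: (0,1), (3,5), (4,6), (5,7), (10,12), (9,14), (10,17), (15,18), (13,19).
Pick (0,1); next start ≥ 1 → (3,5); next start ≥ 5 → (5,7); next start ≥ 7 → (10,12); next start ≥ 12 → (15,18).
Selected: (0,1) (3,5) (5,7) (10,12) (15,18)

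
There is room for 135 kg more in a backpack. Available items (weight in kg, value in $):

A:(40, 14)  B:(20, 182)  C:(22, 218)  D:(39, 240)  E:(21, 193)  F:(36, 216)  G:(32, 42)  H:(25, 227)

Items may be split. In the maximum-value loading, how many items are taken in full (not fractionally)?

5

Greedy by value/weight ratio, highest first.
Order: C (218/22=9.91) > E (193/21=9.19) > B (182/20=9.10) > H (227/25=9.08) > D (240/39=6.15) > F (216/36=6.00) > G (42/32=1.31) > A (14/40=0.35)
Fill: take C (22 @ 218) → take E (21 @ 193) → take B (20 @ 182) → take H (25 @ 227) → take D (39 @ 240) → take 8/36 of F → 48.00; 135/135 used.
5 item(s) taken whole; one partial (take 8/36 of F).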